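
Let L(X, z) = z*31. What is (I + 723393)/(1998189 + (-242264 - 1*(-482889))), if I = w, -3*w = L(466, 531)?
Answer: 358953/1119407 ≈ 0.32066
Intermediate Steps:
L(X, z) = 31*z
w = -5487 (w = -31*531/3 = -⅓*16461 = -5487)
I = -5487
(I + 723393)/(1998189 + (-242264 - 1*(-482889))) = (-5487 + 723393)/(1998189 + (-242264 - 1*(-482889))) = 717906/(1998189 + (-242264 + 482889)) = 717906/(1998189 + 240625) = 717906/2238814 = 717906*(1/2238814) = 358953/1119407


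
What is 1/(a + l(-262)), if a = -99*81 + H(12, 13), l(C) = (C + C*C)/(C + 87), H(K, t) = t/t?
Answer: -175/1471532 ≈ -0.00011892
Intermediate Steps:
H(K, t) = 1
l(C) = (C + C²)/(87 + C)
a = -8018 (a = -99*81 + 1 = -8019 + 1 = -8018)
1/(a + l(-262)) = 1/(-8018 - 262*(1 - 262)/(87 - 262)) = 1/(-8018 - 262*(-261)/(-175)) = 1/(-8018 - 262*(-1/175)*(-261)) = 1/(-8018 - 68382/175) = 1/(-1471532/175) = -175/1471532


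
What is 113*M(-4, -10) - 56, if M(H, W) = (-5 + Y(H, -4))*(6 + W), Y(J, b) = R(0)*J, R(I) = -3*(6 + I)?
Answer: -30340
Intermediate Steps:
R(I) = -18 - 3*I
Y(J, b) = -18*J (Y(J, b) = (-18 - 3*0)*J = (-18 + 0)*J = -18*J)
M(H, W) = (-5 - 18*H)*(6 + W)
113*M(-4, -10) - 56 = 113*(-30 - 108*(-4) - 5*(-10) - 18*(-4)*(-10)) - 56 = 113*(-30 + 432 + 50 - 720) - 56 = 113*(-268) - 56 = -30284 - 56 = -30340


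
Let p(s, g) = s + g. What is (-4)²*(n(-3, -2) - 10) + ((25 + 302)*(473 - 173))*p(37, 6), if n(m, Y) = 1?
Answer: 4218156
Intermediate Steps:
p(s, g) = g + s
(-4)²*(n(-3, -2) - 10) + ((25 + 302)*(473 - 173))*p(37, 6) = (-4)²*(1 - 10) + ((25 + 302)*(473 - 173))*(6 + 37) = 16*(-9) + (327*300)*43 = -144 + 98100*43 = -144 + 4218300 = 4218156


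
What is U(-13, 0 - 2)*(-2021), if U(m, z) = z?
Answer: 4042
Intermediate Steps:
U(-13, 0 - 2)*(-2021) = (0 - 2)*(-2021) = -2*(-2021) = 4042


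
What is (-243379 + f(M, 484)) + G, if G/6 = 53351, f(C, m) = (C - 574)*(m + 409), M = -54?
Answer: -484077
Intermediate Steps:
f(C, m) = (-574 + C)*(409 + m)
G = 320106 (G = 6*53351 = 320106)
(-243379 + f(M, 484)) + G = (-243379 + (-234766 - 574*484 + 409*(-54) - 54*484)) + 320106 = (-243379 + (-234766 - 277816 - 22086 - 26136)) + 320106 = (-243379 - 560804) + 320106 = -804183 + 320106 = -484077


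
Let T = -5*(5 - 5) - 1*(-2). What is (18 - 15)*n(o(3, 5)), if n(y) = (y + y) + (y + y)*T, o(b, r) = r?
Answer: 90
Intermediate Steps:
T = 2 (T = -5*0 + 2 = 0 + 2 = 2)
n(y) = 6*y (n(y) = (y + y) + (y + y)*2 = 2*y + (2*y)*2 = 2*y + 4*y = 6*y)
(18 - 15)*n(o(3, 5)) = (18 - 15)*(6*5) = 3*30 = 90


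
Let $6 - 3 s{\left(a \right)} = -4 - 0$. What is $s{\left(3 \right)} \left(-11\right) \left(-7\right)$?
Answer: $\frac{770}{3} \approx 256.67$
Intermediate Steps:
$s{\left(a \right)} = \frac{10}{3}$ ($s{\left(a \right)} = 2 - \frac{-4 - 0}{3} = 2 - \frac{-4 + 0}{3} = 2 - - \frac{4}{3} = 2 + \frac{4}{3} = \frac{10}{3}$)
$s{\left(3 \right)} \left(-11\right) \left(-7\right) = \frac{10}{3} \left(-11\right) \left(-7\right) = \left(- \frac{110}{3}\right) \left(-7\right) = \frac{770}{3}$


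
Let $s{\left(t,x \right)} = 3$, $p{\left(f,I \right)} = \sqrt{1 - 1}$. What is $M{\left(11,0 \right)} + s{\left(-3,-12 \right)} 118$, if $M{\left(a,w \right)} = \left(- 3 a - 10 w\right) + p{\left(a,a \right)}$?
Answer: $321$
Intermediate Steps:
$p{\left(f,I \right)} = 0$ ($p{\left(f,I \right)} = \sqrt{0} = 0$)
$M{\left(a,w \right)} = - 10 w - 3 a$ ($M{\left(a,w \right)} = \left(- 3 a - 10 w\right) + 0 = \left(- 10 w - 3 a\right) + 0 = - 10 w - 3 a$)
$M{\left(11,0 \right)} + s{\left(-3,-12 \right)} 118 = \left(\left(-10\right) 0 - 33\right) + 3 \cdot 118 = \left(0 - 33\right) + 354 = -33 + 354 = 321$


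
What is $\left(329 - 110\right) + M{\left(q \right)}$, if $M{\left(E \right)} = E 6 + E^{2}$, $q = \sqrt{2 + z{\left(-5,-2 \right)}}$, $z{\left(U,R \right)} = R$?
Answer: $219$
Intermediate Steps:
$q = 0$ ($q = \sqrt{2 - 2} = \sqrt{0} = 0$)
$M{\left(E \right)} = E^{2} + 6 E$ ($M{\left(E \right)} = 6 E + E^{2} = E^{2} + 6 E$)
$\left(329 - 110\right) + M{\left(q \right)} = \left(329 - 110\right) + 0 \left(6 + 0\right) = 219 + 0 \cdot 6 = 219 + 0 = 219$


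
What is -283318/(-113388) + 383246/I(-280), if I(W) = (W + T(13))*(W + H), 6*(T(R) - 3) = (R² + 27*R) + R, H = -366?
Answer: 116841608725/20674430898 ≈ 5.6515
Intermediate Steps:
T(R) = 3 + R²/6 + 14*R/3 (T(R) = 3 + ((R² + 27*R) + R)/6 = 3 + (R² + 28*R)/6 = 3 + (R²/6 + 14*R/3) = 3 + R²/6 + 14*R/3)
I(W) = (-366 + W)*(551/6 + W) (I(W) = (W + (3 + (⅙)*13² + (14/3)*13))*(W - 366) = (W + (3 + (⅙)*169 + 182/3))*(-366 + W) = (W + (3 + 169/6 + 182/3))*(-366 + W) = (W + 551/6)*(-366 + W) = (551/6 + W)*(-366 + W) = (-366 + W)*(551/6 + W))
-283318/(-113388) + 383246/I(-280) = -283318/(-113388) + 383246/(-33611 + (-280)² - 1645/6*(-280)) = -283318*(-1/113388) + 383246/(-33611 + 78400 + 230300/3) = 141659/56694 + 383246/(364667/3) = 141659/56694 + 383246*(3/364667) = 141659/56694 + 1149738/364667 = 116841608725/20674430898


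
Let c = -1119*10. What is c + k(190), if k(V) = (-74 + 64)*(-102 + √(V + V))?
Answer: -10170 - 20*√95 ≈ -10365.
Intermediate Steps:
c = -11190
k(V) = 1020 - 10*√2*√V (k(V) = -10*(-102 + √(2*V)) = -10*(-102 + √2*√V) = 1020 - 10*√2*√V)
c + k(190) = -11190 + (1020 - 10*√2*√190) = -11190 + (1020 - 20*√95) = -10170 - 20*√95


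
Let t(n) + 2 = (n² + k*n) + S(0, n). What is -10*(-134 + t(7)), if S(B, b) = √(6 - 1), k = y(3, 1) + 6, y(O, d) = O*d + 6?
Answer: -180 - 10*√5 ≈ -202.36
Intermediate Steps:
y(O, d) = 6 + O*d
k = 15 (k = (6 + 3*1) + 6 = (6 + 3) + 6 = 9 + 6 = 15)
S(B, b) = √5
t(n) = -2 + √5 + n² + 15*n (t(n) = -2 + ((n² + 15*n) + √5) = -2 + (√5 + n² + 15*n) = -2 + √5 + n² + 15*n)
-10*(-134 + t(7)) = -10*(-134 + (-2 + √5 + 7² + 15*7)) = -10*(-134 + (-2 + √5 + 49 + 105)) = -10*(-134 + (152 + √5)) = -10*(18 + √5) = -180 - 10*√5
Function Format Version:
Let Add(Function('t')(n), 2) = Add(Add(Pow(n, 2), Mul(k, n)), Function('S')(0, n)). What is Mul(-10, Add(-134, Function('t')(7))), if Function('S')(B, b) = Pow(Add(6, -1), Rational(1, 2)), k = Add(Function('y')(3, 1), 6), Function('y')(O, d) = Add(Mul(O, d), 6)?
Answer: Add(-180, Mul(-10, Pow(5, Rational(1, 2)))) ≈ -202.36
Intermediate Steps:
Function('y')(O, d) = Add(6, Mul(O, d))
k = 15 (k = Add(Add(6, Mul(3, 1)), 6) = Add(Add(6, 3), 6) = Add(9, 6) = 15)
Function('S')(B, b) = Pow(5, Rational(1, 2))
Function('t')(n) = Add(-2, Pow(5, Rational(1, 2)), Pow(n, 2), Mul(15, n)) (Function('t')(n) = Add(-2, Add(Add(Pow(n, 2), Mul(15, n)), Pow(5, Rational(1, 2)))) = Add(-2, Add(Pow(5, Rational(1, 2)), Pow(n, 2), Mul(15, n))) = Add(-2, Pow(5, Rational(1, 2)), Pow(n, 2), Mul(15, n)))
Mul(-10, Add(-134, Function('t')(7))) = Mul(-10, Add(-134, Add(-2, Pow(5, Rational(1, 2)), Pow(7, 2), Mul(15, 7)))) = Mul(-10, Add(-134, Add(-2, Pow(5, Rational(1, 2)), 49, 105))) = Mul(-10, Add(-134, Add(152, Pow(5, Rational(1, 2))))) = Mul(-10, Add(18, Pow(5, Rational(1, 2)))) = Add(-180, Mul(-10, Pow(5, Rational(1, 2))))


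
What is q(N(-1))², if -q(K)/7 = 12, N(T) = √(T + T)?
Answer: 7056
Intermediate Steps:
N(T) = √2*√T (N(T) = √(2*T) = √2*√T)
q(K) = -84 (q(K) = -7*12 = -84)
q(N(-1))² = (-84)² = 7056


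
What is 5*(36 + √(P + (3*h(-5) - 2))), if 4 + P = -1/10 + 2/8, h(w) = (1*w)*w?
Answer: 180 + √6915/2 ≈ 221.58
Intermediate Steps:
h(w) = w² (h(w) = w*w = w²)
P = -77/20 (P = -4 + (-1/10 + 2/8) = -4 + (-1*⅒ + 2*(⅛)) = -4 + (-⅒ + ¼) = -4 + 3/20 = -77/20 ≈ -3.8500)
5*(36 + √(P + (3*h(-5) - 2))) = 5*(36 + √(-77/20 + (3*(-5)² - 2))) = 5*(36 + √(-77/20 + (3*25 - 2))) = 5*(36 + √(-77/20 + (75 - 2))) = 5*(36 + √(-77/20 + 73)) = 5*(36 + √(1383/20)) = 5*(36 + √6915/10) = 180 + √6915/2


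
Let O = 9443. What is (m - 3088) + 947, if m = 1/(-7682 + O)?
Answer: -3770300/1761 ≈ -2141.0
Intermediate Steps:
m = 1/1761 (m = 1/(-7682 + 9443) = 1/1761 ≈ 0.00056786)
(m - 3088) + 947 = (1/1761 - 3088) + 947 = -5437967/1761 + 947 = -3770300/1761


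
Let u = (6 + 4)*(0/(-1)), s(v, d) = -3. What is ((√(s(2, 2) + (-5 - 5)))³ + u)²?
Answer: -2197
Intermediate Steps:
u = 0 (u = 10*(0*(-1)) = 10*0 = 0)
((√(s(2, 2) + (-5 - 5)))³ + u)² = ((√(-3 + (-5 - 5)))³ + 0)² = ((√(-3 - 10))³ + 0)² = ((√(-13))³ + 0)² = ((I*√13)³ + 0)² = (-13*I*√13 + 0)² = (-13*I*√13)² = -2197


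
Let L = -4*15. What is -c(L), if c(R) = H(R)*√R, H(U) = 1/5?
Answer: -2*I*√15/5 ≈ -1.5492*I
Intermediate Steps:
H(U) = ⅕
L = -60
c(R) = √R/5
-c(L) = -√(-60)/5 = -2*I*√15/5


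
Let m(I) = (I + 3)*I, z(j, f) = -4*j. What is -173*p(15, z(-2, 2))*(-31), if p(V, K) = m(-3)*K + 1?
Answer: 5363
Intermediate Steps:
m(I) = I*(3 + I) (m(I) = (3 + I)*I = I*(3 + I))
p(V, K) = 1 (p(V, K) = (-3*(3 - 3))*K + 1 = (-3*0)*K + 1 = 0*K + 1 = 0 + 1 = 1)
-173*p(15, z(-2, 2))*(-31) = -173*1*(-31) = -173*(-31) = 5363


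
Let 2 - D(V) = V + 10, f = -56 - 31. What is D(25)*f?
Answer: 2871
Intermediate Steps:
f = -87
D(V) = -8 - V (D(V) = 2 - (V + 10) = 2 - (10 + V) = 2 + (-10 - V) = -8 - V)
D(25)*f = (-8 - 1*25)*(-87) = (-8 - 25)*(-87) = -33*(-87) = 2871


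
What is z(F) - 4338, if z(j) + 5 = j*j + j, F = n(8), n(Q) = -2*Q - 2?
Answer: -4037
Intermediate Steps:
n(Q) = -2 - 2*Q
F = -18 (F = -2 - 2*8 = -2 - 16 = -18)
z(j) = -5 + j + j² (z(j) = -5 + (j*j + j) = -5 + (j² + j) = -5 + (j + j²) = -5 + j + j²)
z(F) - 4338 = (-5 - 18 + (-18)²) - 4338 = (-5 - 18 + 324) - 4338 = 301 - 4338 = -4037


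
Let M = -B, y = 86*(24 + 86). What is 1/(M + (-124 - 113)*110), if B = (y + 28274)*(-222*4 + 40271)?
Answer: -1/1486104192 ≈ -6.7290e-10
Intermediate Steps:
y = 9460 (y = 86*110 = 9460)
B = 1486078122 (B = (9460 + 28274)*(-222*4 + 40271) = 37734*(-888 + 40271) = 37734*39383 = 1486078122)
M = -1486078122 (M = -1*1486078122 = -1486078122)
1/(M + (-124 - 113)*110) = 1/(-1486078122 + (-124 - 113)*110) = 1/(-1486078122 - 237*110) = 1/(-1486078122 - 26070) = 1/(-1486104192) = -1/1486104192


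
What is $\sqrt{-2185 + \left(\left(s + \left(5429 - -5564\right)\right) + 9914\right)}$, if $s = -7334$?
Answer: $2 \sqrt{2847} \approx 106.71$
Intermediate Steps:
$\sqrt{-2185 + \left(\left(s + \left(5429 - -5564\right)\right) + 9914\right)} = \sqrt{-2185 + \left(\left(-7334 + \left(5429 - -5564\right)\right) + 9914\right)} = \sqrt{-2185 + \left(\left(-7334 + \left(5429 + 5564\right)\right) + 9914\right)} = \sqrt{-2185 + \left(\left(-7334 + 10993\right) + 9914\right)} = \sqrt{-2185 + \left(3659 + 9914\right)} = \sqrt{-2185 + 13573} = \sqrt{11388} = 2 \sqrt{2847}$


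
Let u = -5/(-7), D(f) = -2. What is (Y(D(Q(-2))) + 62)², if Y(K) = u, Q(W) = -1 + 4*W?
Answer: 192721/49 ≈ 3933.1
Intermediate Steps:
u = 5/7 (u = -5*(-⅐) = 5/7 ≈ 0.71429)
Y(K) = 5/7
(Y(D(Q(-2))) + 62)² = (5/7 + 62)² = (439/7)² = 192721/49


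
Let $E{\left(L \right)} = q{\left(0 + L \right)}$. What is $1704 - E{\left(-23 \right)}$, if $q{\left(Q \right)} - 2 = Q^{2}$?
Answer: $1173$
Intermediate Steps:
$q{\left(Q \right)} = 2 + Q^{2}$
$E{\left(L \right)} = 2 + L^{2}$ ($E{\left(L \right)} = 2 + \left(0 + L\right)^{2} = 2 + L^{2}$)
$1704 - E{\left(-23 \right)} = 1704 - \left(2 + \left(-23\right)^{2}\right) = 1704 - \left(2 + 529\right) = 1704 - 531 = 1173$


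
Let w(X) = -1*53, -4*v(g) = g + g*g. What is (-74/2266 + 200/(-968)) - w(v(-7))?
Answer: 657557/12463 ≈ 52.761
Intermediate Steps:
v(g) = -g/4 - g²/4 (v(g) = -(g + g*g)/4 = -(g + g²)/4 = -g/4 - g²/4)
w(X) = -53
(-74/2266 + 200/(-968)) - w(v(-7)) = (-74/2266 + 200/(-968)) - 1*(-53) = (-74*1/2266 + 200*(-1/968)) + 53 = (-37/1133 - 25/121) + 53 = -2982/12463 + 53 = 657557/12463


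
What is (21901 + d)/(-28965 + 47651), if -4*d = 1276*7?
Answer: 9834/9343 ≈ 1.0526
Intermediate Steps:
d = -2233 (d = -319*7 = -¼*8932 = -2233)
(21901 + d)/(-28965 + 47651) = (21901 - 2233)/(-28965 + 47651) = 19668/18686 = 19668*(1/18686) = 9834/9343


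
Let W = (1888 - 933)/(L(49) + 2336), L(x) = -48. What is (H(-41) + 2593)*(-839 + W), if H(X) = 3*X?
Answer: -182274315/88 ≈ -2.0713e+6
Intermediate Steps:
W = 955/2288 (W = (1888 - 933)/(-48 + 2336) = 955/2288 ≈ 0.41740)
(H(-41) + 2593)*(-839 + W) = (3*(-41) + 2593)*(-839 + 955/2288) = (-123 + 2593)*(-1918677/2288) = 2470*(-1918677/2288) = -182274315/88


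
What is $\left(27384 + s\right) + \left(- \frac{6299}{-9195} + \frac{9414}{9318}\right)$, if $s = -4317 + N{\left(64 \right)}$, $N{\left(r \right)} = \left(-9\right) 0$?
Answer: $\frac{329417163247}{14279835} \approx 23069.0$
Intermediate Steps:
$N{\left(r \right)} = 0$
$s = -4317$ ($s = -4317 + 0 = -4317$)
$\left(27384 + s\right) + \left(- \frac{6299}{-9195} + \frac{9414}{9318}\right) = \left(27384 - 4317\right) + \left(- \frac{6299}{-9195} + \frac{9414}{9318}\right) = 23067 + \left(\left(-6299\right) \left(- \frac{1}{9195}\right) + 9414 \cdot \frac{1}{9318}\right) = 23067 + \left(\frac{6299}{9195} + \frac{1569}{1553}\right) = 23067 + \frac{24209302}{14279835} = \frac{329417163247}{14279835}$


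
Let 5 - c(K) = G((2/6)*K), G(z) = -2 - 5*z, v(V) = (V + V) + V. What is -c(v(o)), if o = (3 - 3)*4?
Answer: -7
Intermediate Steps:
o = 0 (o = 0*4 = 0)
v(V) = 3*V (v(V) = 2*V + V = 3*V)
c(K) = 7 + 5*K/3 (c(K) = 5 - (-2 - 5*2/6*K) = 5 - (-2 - 5*2*(1/6)*K) = 5 - (-2 - 5*K/3) = 5 + (2 + 5*K/3) = 7 + 5*K/3)
-c(v(o)) = -(7 + 5*(3*0)/3) = -(7 + (5/3)*0) = -(7 + 0) = -1*7 = -7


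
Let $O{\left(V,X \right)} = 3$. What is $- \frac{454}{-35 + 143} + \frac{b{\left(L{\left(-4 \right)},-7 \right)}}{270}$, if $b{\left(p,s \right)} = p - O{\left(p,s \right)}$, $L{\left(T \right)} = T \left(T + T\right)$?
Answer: $- \frac{553}{135} \approx -4.0963$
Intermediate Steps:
$L{\left(T \right)} = 2 T^{2}$ ($L{\left(T \right)} = T 2 T = 2 T^{2}$)
$b{\left(p,s \right)} = -3 + p$ ($b{\left(p,s \right)} = p - 3 = -3 + p$)
$- \frac{454}{-35 + 143} + \frac{b{\left(L{\left(-4 \right)},-7 \right)}}{270} = - \frac{454}{-35 + 143} + \frac{-3 + 2 \left(-4\right)^{2}}{270} = - \frac{454}{108} + \left(-3 + 2 \cdot 16\right) \frac{1}{270} = \left(-454\right) \frac{1}{108} + \left(-3 + 32\right) \frac{1}{270} = - \frac{227}{54} + 29 \cdot \frac{1}{270} = - \frac{227}{54} + \frac{29}{270} = - \frac{553}{135}$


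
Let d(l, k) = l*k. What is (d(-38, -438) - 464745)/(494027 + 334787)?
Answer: -448101/828814 ≈ -0.54065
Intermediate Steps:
d(l, k) = k*l
(d(-38, -438) - 464745)/(494027 + 334787) = (-438*(-38) - 464745)/(494027 + 334787) = (16644 - 464745)/828814 = -448101*1/828814 = -448101/828814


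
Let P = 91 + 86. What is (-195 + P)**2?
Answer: 324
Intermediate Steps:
P = 177
(-195 + P)**2 = (-195 + 177)**2 = (-18)**2 = 324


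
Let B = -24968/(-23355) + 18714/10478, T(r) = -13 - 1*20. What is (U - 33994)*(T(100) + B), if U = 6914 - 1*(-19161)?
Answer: 29208723084362/122356845 ≈ 2.3872e+5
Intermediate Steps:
U = 26075 (U = 6914 + 19161 = 26075)
T(r) = -33 (T(r) = -13 - 20 = -33)
B = 349340087/122356845 (B = -24968*(-1/23355) + 18714*(1/10478) = 24968/23355 + 9357/5239 = 349340087/122356845 ≈ 2.8551)
(U - 33994)*(T(100) + B) = (26075 - 33994)*(-33 + 349340087/122356845) = -7919*(-3688435798/122356845) = 29208723084362/122356845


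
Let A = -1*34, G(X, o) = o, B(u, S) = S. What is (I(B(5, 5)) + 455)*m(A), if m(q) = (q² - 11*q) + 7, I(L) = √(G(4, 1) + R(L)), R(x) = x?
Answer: 699335 + 1537*√6 ≈ 7.0310e+5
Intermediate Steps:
I(L) = √(1 + L)
A = -34
m(q) = 7 + q² - 11*q
(I(B(5, 5)) + 455)*m(A) = (√(1 + 5) + 455)*(7 + (-34)² - 11*(-34)) = (√6 + 455)*(7 + 1156 + 374) = (455 + √6)*1537 = 699335 + 1537*√6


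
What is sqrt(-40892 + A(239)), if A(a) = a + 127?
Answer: I*sqrt(40526) ≈ 201.31*I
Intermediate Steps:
A(a) = 127 + a
sqrt(-40892 + A(239)) = sqrt(-40892 + (127 + 239)) = sqrt(-40892 + 366) = sqrt(-40526) = I*sqrt(40526)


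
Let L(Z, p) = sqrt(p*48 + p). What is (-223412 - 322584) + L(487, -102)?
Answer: -545996 + 7*I*sqrt(102) ≈ -5.46e+5 + 70.697*I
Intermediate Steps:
L(Z, p) = 7*sqrt(p) (L(Z, p) = sqrt(48*p + p) = sqrt(49*p) = 7*sqrt(p))
(-223412 - 322584) + L(487, -102) = (-223412 - 322584) + 7*sqrt(-102) = -545996 + 7*(I*sqrt(102)) = -545996 + 7*I*sqrt(102)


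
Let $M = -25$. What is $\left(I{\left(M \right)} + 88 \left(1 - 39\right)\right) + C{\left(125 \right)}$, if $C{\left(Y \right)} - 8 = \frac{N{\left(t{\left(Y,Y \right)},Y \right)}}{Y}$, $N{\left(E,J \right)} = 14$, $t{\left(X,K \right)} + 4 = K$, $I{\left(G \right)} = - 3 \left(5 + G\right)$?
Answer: $- \frac{409486}{125} \approx -3275.9$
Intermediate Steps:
$I{\left(G \right)} = -15 - 3 G$
$t{\left(X,K \right)} = -4 + K$
$C{\left(Y \right)} = 8 + \frac{14}{Y}$
$\left(I{\left(M \right)} + 88 \left(1 - 39\right)\right) + C{\left(125 \right)} = \left(\left(-15 - -75\right) + 88 \left(1 - 39\right)\right) + \left(8 + \frac{14}{125}\right) = \left(\left(-15 + 75\right) + 88 \left(-38\right)\right) + \left(8 + 14 \cdot \frac{1}{125}\right) = \left(60 - 3344\right) + \left(8 + \frac{14}{125}\right) = -3284 + \frac{1014}{125} = - \frac{409486}{125}$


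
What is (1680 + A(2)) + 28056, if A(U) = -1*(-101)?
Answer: 29837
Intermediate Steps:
A(U) = 101
(1680 + A(2)) + 28056 = (1680 + 101) + 28056 = 1781 + 28056 = 29837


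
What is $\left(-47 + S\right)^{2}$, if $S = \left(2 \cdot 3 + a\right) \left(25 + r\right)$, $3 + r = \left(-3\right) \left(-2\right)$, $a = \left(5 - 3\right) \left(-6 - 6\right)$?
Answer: $303601$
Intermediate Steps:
$a = -24$ ($a = 2 \left(-12\right) = -24$)
$r = 3$ ($r = -3 - -6 = -3 + 6 = 3$)
$S = -504$ ($S = \left(2 \cdot 3 - 24\right) \left(25 + 3\right) = \left(6 - 24\right) 28 = \left(-18\right) 28 = -504$)
$\left(-47 + S\right)^{2} = \left(-47 - 504\right)^{2} = \left(-551\right)^{2} = 303601$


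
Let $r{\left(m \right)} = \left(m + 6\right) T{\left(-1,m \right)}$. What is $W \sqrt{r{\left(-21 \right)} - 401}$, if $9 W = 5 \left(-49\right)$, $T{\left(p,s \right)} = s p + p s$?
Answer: $- \frac{245 i \sqrt{1031}}{9} \approx - 874.08 i$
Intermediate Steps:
$T{\left(p,s \right)} = 2 p s$ ($T{\left(p,s \right)} = p s + p s = 2 p s$)
$r{\left(m \right)} = - 2 m \left(6 + m\right)$ ($r{\left(m \right)} = \left(m + 6\right) 2 \left(-1\right) m = \left(6 + m\right) \left(- 2 m\right) = - 2 m \left(6 + m\right)$)
$W = - \frac{245}{9}$ ($W = \frac{5 \left(-49\right)}{9} = \frac{1}{9} \left(-245\right) = - \frac{245}{9} \approx -27.222$)
$W \sqrt{r{\left(-21 \right)} - 401} = - \frac{245 \sqrt{\left(-2\right) \left(-21\right) \left(6 - 21\right) - 401}}{9} = - \frac{245 \sqrt{\left(-2\right) \left(-21\right) \left(-15\right) - 401}}{9} = - \frac{245 \sqrt{-630 - 401}}{9} = - \frac{245 \sqrt{-1031}}{9} = - \frac{245 i \sqrt{1031}}{9}$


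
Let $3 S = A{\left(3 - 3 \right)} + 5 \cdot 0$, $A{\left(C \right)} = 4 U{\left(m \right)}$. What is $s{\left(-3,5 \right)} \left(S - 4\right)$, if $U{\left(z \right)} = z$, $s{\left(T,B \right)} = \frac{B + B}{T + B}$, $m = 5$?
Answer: $\frac{40}{3} \approx 13.333$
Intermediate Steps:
$s{\left(T,B \right)} = \frac{2 B}{B + T}$
$A{\left(C \right)} = 20$ ($A{\left(C \right)} = 4 \cdot 5 = 20$)
$S = \frac{20}{3}$ ($S = \frac{20 + 5 \cdot 0}{3} = \frac{20 + 0}{3} = \frac{1}{3} \cdot 20 = \frac{20}{3} \approx 6.6667$)
$s{\left(-3,5 \right)} \left(S - 4\right) = 2 \cdot 5 \frac{1}{5 - 3} \left(\frac{20}{3} - 4\right) = 2 \cdot 5 \cdot \frac{1}{2} \cdot \frac{8}{3} = 5 \cdot \frac{8}{3} = \frac{40}{3}$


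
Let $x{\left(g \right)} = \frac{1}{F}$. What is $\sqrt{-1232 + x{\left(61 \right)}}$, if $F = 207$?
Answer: $\frac{i \sqrt{5865529}}{69} \approx 35.1 i$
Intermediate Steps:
$x{\left(g \right)} = \frac{1}{207}$
$\sqrt{-1232 + x{\left(61 \right)}} = \sqrt{-1232 + \frac{1}{207}} = \sqrt{- \frac{255023}{207}} = \frac{i \sqrt{5865529}}{69}$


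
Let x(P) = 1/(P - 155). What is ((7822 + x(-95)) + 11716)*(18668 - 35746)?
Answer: -41708736961/125 ≈ -3.3367e+8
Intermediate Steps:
x(P) = 1/(-155 + P)
((7822 + x(-95)) + 11716)*(18668 - 35746) = ((7822 + 1/(-155 - 95)) + 11716)*(18668 - 35746) = ((7822 + 1/(-250)) + 11716)*(-17078) = ((7822 - 1/250) + 11716)*(-17078) = (1955499/250 + 11716)*(-17078) = (4884499/250)*(-17078) = -41708736961/125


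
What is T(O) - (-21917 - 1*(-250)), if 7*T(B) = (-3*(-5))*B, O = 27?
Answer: 152074/7 ≈ 21725.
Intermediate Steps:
T(B) = 15*B/7 (T(B) = ((-3*(-5))*B)/7 = (15*B)/7 = 15*B/7)
T(O) - (-21917 - 1*(-250)) = (15/7)*27 - (-21917 - 1*(-250)) = 405/7 - (-21917 + 250) = 405/7 - 1*(-21667) = 405/7 + 21667 = 152074/7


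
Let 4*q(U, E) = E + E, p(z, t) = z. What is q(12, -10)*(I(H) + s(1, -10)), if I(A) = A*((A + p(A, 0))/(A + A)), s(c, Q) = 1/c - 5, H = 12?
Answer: -40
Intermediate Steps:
q(U, E) = E/2 (q(U, E) = (E + E)/4 = (2*E)/4 = E/2)
s(c, Q) = -5 + 1/c
I(A) = A (I(A) = A*((A + A)/(A + A)) = A*((2*A)/((2*A))) = A*((2*A)*(1/(2*A))) = A*1 = A)
q(12, -10)*(I(H) + s(1, -10)) = ((½)*(-10))*(12 + (-5 + 1/1)) = -5*(12 + (-5 + 1)) = -5*(12 - 4) = -5*8 = -40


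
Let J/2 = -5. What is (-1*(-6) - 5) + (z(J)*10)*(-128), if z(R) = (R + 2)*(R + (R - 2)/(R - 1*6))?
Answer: -94719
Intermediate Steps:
J = -10 (J = 2*(-5) = -10)
z(R) = (2 + R)*(R + (-2 + R)/(-6 + R)) (z(R) = (2 + R)*(R + (-2 + R)/(R - 6)) = (2 + R)*(R + (-2 + R)/(-6 + R)))
(-1*(-6) - 5) + (z(J)*10)*(-128) = (-1*(-6) - 5) + (((-4 + (-10)**3 - 12*(-10) - 3*(-10)**2)/(-6 - 10))*10)*(-128) = (6 - 5) + (((-4 - 1000 + 120 - 3*100)/(-16))*10)*(-128) = 1 + (-(-4 - 1000 + 120 - 300)/16*10)*(-128) = 1 + (-1/16*(-1184)*10)*(-128) = 1 + (74*10)*(-128) = 1 + 740*(-128) = 1 - 94720 = -94719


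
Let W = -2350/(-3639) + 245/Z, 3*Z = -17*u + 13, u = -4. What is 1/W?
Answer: 32751/318335 ≈ 0.10288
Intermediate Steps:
Z = 27 (Z = (-17*(-4) + 13)/3 = (68 + 13)/3 = (⅓)*81 = 27)
W = 318335/32751 (W = -2350/(-3639) + 245/27 = -2350*(-1/3639) + 245*(1/27) = 2350/3639 + 245/27 = 318335/32751 ≈ 9.7198)
1/W = 1/(318335/32751) = 32751/318335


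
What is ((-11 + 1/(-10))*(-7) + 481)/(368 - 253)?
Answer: 5587/1150 ≈ 4.8583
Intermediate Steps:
((-11 + 1/(-10))*(-7) + 481)/(368 - 253) = ((-11 - ⅒)*(-7) + 481)/115 = (-111/10*(-7) + 481)*(1/115) = (777/10 + 481)*(1/115) = (5587/10)*(1/115) = 5587/1150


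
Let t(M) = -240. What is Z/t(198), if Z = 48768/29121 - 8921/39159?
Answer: -549972557/91227939120 ≈ -0.0060286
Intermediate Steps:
Z = 549972557/380116413 (Z = 48768*(1/29121) - 8921*1/39159 = 16256/9707 - 8921/39159 = 549972557/380116413 ≈ 1.4469)
Z/t(198) = (549972557/380116413)/(-240) = (549972557/380116413)*(-1/240) = -549972557/91227939120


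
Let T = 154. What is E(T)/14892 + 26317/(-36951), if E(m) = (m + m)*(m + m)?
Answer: 86483525/15285397 ≈ 5.6579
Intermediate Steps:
E(m) = 4*m² (E(m) = (2*m)*(2*m) = 4*m²)
E(T)/14892 + 26317/(-36951) = (4*154²)/14892 + 26317/(-36951) = (4*23716)*(1/14892) + 26317*(-1/36951) = 94864*(1/14892) - 26317/36951 = 23716/3723 - 26317/36951 = 86483525/15285397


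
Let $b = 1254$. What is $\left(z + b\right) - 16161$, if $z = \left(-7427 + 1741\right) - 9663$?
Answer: $-30256$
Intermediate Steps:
$z = -15349$ ($z = -5686 - 9663 = -15349$)
$\left(z + b\right) - 16161 = \left(-15349 + 1254\right) - 16161 = -14095 - 16161 = -30256$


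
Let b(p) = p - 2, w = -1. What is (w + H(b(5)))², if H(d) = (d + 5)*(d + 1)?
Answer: 961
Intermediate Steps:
b(p) = -2 + p
H(d) = (1 + d)*(5 + d) (H(d) = (5 + d)*(1 + d) = (1 + d)*(5 + d))
(w + H(b(5)))² = (-1 + (5 + (-2 + 5)² + 6*(-2 + 5)))² = (-1 + (5 + 3² + 6*3))² = (-1 + (5 + 9 + 18))² = (-1 + 32)² = 31² = 961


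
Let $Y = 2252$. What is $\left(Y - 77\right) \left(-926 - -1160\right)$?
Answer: $508950$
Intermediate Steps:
$\left(Y - 77\right) \left(-926 - -1160\right) = \left(2252 - 77\right) \left(-926 - -1160\right) = 2175 \left(-926 + 1160\right) = 2175 \cdot 234 = 508950$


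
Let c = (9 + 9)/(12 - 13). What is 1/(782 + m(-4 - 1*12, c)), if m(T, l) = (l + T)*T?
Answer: 1/1326 ≈ 0.00075415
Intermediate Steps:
c = -18 (c = 18/(-1) = 18*(-1) = -18)
m(T, l) = T*(T + l) (m(T, l) = (T + l)*T = T*(T + l))
1/(782 + m(-4 - 1*12, c)) = 1/(782 + (-4 - 1*12)*((-4 - 1*12) - 18)) = 1/(782 + (-4 - 12)*((-4 - 12) - 18)) = 1/(782 - 16*(-16 - 18)) = 1/(782 - 16*(-34)) = 1/(782 + 544) = 1/1326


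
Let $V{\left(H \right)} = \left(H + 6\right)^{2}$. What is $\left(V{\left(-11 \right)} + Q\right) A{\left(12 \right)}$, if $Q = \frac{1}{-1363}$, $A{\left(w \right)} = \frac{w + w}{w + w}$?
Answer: $\frac{34074}{1363} \approx 24.999$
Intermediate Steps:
$A{\left(w \right)} = 1$ ($A{\left(w \right)} = \frac{2 w}{2 w} = 2 w \frac{1}{2 w} = 1$)
$V{\left(H \right)} = \left(6 + H\right)^{2}$
$Q = - \frac{1}{1363} \approx -0.00073368$
$\left(V{\left(-11 \right)} + Q\right) A{\left(12 \right)} = \left(\left(6 - 11\right)^{2} - \frac{1}{1363}\right) 1 = \left(\left(-5\right)^{2} - \frac{1}{1363}\right) 1 = \left(25 - \frac{1}{1363}\right) 1 = \frac{34074}{1363} \cdot 1 = \frac{34074}{1363}$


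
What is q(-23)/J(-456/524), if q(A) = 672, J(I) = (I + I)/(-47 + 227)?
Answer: -1320480/19 ≈ -69499.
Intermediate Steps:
J(I) = I/90 (J(I) = (2*I)/180 = (2*I)*(1/180) = I/90)
q(-23)/J(-456/524) = 672/(((-456/524)/90)) = 672/(((-456*1/524)/90)) = 672/(((1/90)*(-114/131))) = 672/(-19/1965) = 672*(-1965/19) = -1320480/19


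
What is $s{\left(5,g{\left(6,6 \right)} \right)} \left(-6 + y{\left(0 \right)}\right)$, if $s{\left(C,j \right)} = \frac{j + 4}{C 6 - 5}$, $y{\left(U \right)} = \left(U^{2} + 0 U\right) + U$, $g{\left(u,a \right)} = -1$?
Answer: $- \frac{18}{25} \approx -0.72$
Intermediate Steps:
$y{\left(U \right)} = U + U^{2}$ ($y{\left(U \right)} = \left(U^{2} + 0\right) + U = U^{2} + U = U + U^{2}$)
$s{\left(C,j \right)} = \frac{4 + j}{-5 + 6 C}$ ($s{\left(C,j \right)} = \frac{4 + j}{6 C - 5} = \frac{4 + j}{-5 + 6 C}$)
$s{\left(5,g{\left(6,6 \right)} \right)} \left(-6 + y{\left(0 \right)}\right) = \frac{4 - 1}{-5 + 6 \cdot 5} \left(-6 + 0 \left(1 + 0\right)\right) = \frac{1}{-5 + 30} \cdot 3 \left(-6 + 0 \cdot 1\right) = \frac{1}{25} \cdot 3 \left(-6 + 0\right) = \frac{1}{25} \cdot 3 \left(-6\right) = \frac{3}{25} \left(-6\right) = - \frac{18}{25}$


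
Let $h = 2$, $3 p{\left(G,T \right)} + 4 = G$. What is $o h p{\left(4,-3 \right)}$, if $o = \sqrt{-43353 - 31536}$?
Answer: $0$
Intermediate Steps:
$p{\left(G,T \right)} = - \frac{4}{3} + \frac{G}{3}$
$o = 3 i \sqrt{8321}$ ($o = \sqrt{-74889} = 3 i \sqrt{8321} \approx 273.66 i$)
$o h p{\left(4,-3 \right)} = 3 i \sqrt{8321} \cdot 2 \left(- \frac{4}{3} + \frac{1}{3} \cdot 4\right) = 3 i \sqrt{8321} \cdot 2 \left(- \frac{4}{3} + \frac{4}{3}\right) = 3 i \sqrt{8321} \cdot 2 \cdot 0 = 3 i \sqrt{8321} \cdot 0 = 0$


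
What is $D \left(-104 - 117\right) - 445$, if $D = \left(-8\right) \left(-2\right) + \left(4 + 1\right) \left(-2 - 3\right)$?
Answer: $1544$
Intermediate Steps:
$D = -9$ ($D = 16 + 5 \left(-5\right) = 16 - 25 = -9$)
$D \left(-104 - 117\right) - 445 = - 9 \left(-104 - 117\right) - 445 = \left(-9\right) \left(-221\right) - 445 = 1989 - 445 = 1544$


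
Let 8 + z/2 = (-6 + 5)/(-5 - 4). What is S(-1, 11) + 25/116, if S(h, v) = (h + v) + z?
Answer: -5807/1044 ≈ -5.5623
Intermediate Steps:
z = -142/9 (z = -16 + 2*((-6 + 5)/(-5 - 4)) = -16 + 2*(-1/(-9)) = -16 + 2*(-1*(-⅑)) = -16 + 2*(⅑) = -16 + 2/9 = -142/9 ≈ -15.778)
S(h, v) = -142/9 + h + v (S(h, v) = (h + v) - 142/9 = -142/9 + h + v)
S(-1, 11) + 25/116 = (-142/9 - 1 + 11) + 25/116 = -52/9 + (1/116)*25 = -52/9 + 25/116 = -5807/1044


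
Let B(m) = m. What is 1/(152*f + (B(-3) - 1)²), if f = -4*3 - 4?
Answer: -1/2416 ≈ -0.00041391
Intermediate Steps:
f = -16 (f = -12 - 4 = -16)
1/(152*f + (B(-3) - 1)²) = 1/(152*(-16) + (-3 - 1)²) = 1/(-2432 + (-4)²) = 1/(-2432 + 16) = 1/(-2416) = -1/2416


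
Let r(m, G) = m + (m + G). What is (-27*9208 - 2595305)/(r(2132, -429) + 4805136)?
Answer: -2843921/4808971 ≈ -0.59138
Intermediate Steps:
r(m, G) = G + 2*m (r(m, G) = m + (G + m) = G + 2*m)
(-27*9208 - 2595305)/(r(2132, -429) + 4805136) = (-27*9208 - 2595305)/((-429 + 2*2132) + 4805136) = (-248616 - 2595305)/((-429 + 4264) + 4805136) = -2843921/(3835 + 4805136) = -2843921/4808971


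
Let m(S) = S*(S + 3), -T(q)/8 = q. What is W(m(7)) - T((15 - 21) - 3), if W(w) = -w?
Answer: -142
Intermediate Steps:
T(q) = -8*q
m(S) = S*(3 + S)
W(m(7)) - T((15 - 21) - 3) = -7*(3 + 7) - (-8)*((15 - 21) - 3) = -7*10 - (-8)*(-6 - 3) = -1*70 - (-8)*(-9) = -70 - 1*72 = -70 - 72 = -142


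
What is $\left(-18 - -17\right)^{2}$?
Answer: $1$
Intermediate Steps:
$\left(-18 - -17\right)^{2} = \left(-18 + 17\right)^{2} = \left(-1\right)^{2} = 1$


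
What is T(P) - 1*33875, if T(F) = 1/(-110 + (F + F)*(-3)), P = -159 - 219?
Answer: -73102249/2158 ≈ -33875.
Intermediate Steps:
P = -378
T(F) = 1/(-110 - 6*F) (T(F) = 1/(-110 + (2*F)*(-3)) = 1/(-110 - 6*F))
T(P) - 1*33875 = -1/(110 + 6*(-378)) - 1*33875 = -1/(110 - 2268) - 33875 = -1/(-2158) - 33875 = -1*(-1/2158) - 33875 = 1/2158 - 33875 = -73102249/2158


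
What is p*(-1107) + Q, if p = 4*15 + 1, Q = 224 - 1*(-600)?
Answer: -66703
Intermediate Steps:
Q = 824 (Q = 224 + 600 = 824)
p = 61 (p = 60 + 1 = 61)
p*(-1107) + Q = 61*(-1107) + 824 = -67527 + 824 = -66703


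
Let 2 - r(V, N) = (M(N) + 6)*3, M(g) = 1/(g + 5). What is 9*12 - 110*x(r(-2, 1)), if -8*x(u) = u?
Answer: -951/8 ≈ -118.88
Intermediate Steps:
M(g) = 1/(5 + g)
r(V, N) = -16 - 3/(5 + N) (r(V, N) = 2 - (1/(5 + N) + 6)*3 = 2 - (6 + 1/(5 + N))*3 = 2 - (18 + 3/(5 + N)) = 2 + (-18 - 3/(5 + N)) = -16 - 3/(5 + N))
x(u) = -u/8
9*12 - 110*x(r(-2, 1)) = 9*12 - (-55)*(-83 - 16*1)/(5 + 1)/4 = 108 - (-55)*(-83 - 16)/6/4 = 108 - (-55)*(⅙)*(-99)/4 = 108 - (-55)*(-33)/(4*2) = 108 - 110*33/16 = 108 - 1815/8 = -951/8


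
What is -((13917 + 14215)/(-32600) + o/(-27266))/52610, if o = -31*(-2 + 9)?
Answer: 47498307/2922720929750 ≈ 1.6251e-5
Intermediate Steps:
o = -217 (o = -31*7 = -217)
-((13917 + 14215)/(-32600) + o/(-27266))/52610 = -((13917 + 14215)/(-32600) - 217/(-27266))/52610 = -(28132*(-1/32600) - 217*(-1/27266))*(1/52610) = -(-7033/8150 + 217/27266)*(1/52610) = -1*(-47498307/55554475)*(1/52610) = (47498307/55554475)*(1/52610) = 47498307/2922720929750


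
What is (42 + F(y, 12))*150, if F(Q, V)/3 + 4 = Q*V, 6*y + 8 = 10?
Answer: 6300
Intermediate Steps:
y = ⅓ (y = -4/3 + (⅙)*10 = -4/3 + 5/3 = ⅓ ≈ 0.33333)
F(Q, V) = -12 + 3*Q*V (F(Q, V) = -12 + 3*(Q*V) = -12 + 3*Q*V)
(42 + F(y, 12))*150 = (42 + (-12 + 3*(⅓)*12))*150 = (42 + (-12 + 12))*150 = (42 + 0)*150 = 42*150 = 6300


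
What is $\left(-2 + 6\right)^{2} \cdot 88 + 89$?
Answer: $1497$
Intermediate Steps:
$\left(-2 + 6\right)^{2} \cdot 88 + 89 = 4^{2} \cdot 88 + 89 = 16 \cdot 88 + 89 = 1408 + 89 = 1497$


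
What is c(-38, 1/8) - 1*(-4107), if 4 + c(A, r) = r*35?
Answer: 32859/8 ≈ 4107.4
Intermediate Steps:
c(A, r) = -4 + 35*r (c(A, r) = -4 + r*35 = -4 + 35*r)
c(-38, 1/8) - 1*(-4107) = (-4 + 35/8) - 1*(-4107) = (-4 + 35*(⅛)) + 4107 = (-4 + 35/8) + 4107 = 3/8 + 4107 = 32859/8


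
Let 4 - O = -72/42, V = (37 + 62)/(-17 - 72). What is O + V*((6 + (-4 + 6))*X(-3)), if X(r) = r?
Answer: 20192/623 ≈ 32.411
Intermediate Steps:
V = -99/89 (V = 99/(-89) = 99*(-1/89) = -99/89 ≈ -1.1124)
O = 40/7 (O = 4 - (-72)/42 = 4 - 1*(-12/7) = 4 + 12/7 = 40/7 ≈ 5.7143)
O + V*((6 + (-4 + 6))*X(-3)) = 40/7 - 99*(6 + (-4 + 6))*(-3)/89 = 40/7 - 99*(6 + 2)*(-3)/89 = 40/7 - 792*(-3)/89 = 40/7 - 99/89*(-24) = 40/7 + 2376/89 = 20192/623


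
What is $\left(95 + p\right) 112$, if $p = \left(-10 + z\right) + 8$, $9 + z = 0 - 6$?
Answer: $8736$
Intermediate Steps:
$z = -15$ ($z = -9 + \left(0 - 6\right) = -9 - 6 = -15$)
$p = -17$ ($p = \left(-10 - 15\right) + 8 = -25 + 8 = -17$)
$\left(95 + p\right) 112 = \left(95 - 17\right) 112 = 78 \cdot 112 = 8736$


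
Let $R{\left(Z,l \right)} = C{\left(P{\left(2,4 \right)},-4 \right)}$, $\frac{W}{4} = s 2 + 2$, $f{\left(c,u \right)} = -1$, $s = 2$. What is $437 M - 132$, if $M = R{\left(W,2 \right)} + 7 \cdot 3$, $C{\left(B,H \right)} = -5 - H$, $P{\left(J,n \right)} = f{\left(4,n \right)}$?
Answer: $8608$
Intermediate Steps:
$P{\left(J,n \right)} = -1$
$W = 24$ ($W = 4 \left(2 \cdot 2 + 2\right) = 4 \left(4 + 2\right) = 4 \cdot 6 = 24$)
$R{\left(Z,l \right)} = -1$ ($R{\left(Z,l \right)} = -5 - -4 = -5 + 4 = -1$)
$M = 20$ ($M = -1 + 7 \cdot 3 = -1 + 21 = 20$)
$437 M - 132 = 437 \cdot 20 - 132 = 8740 - 132 = 8608$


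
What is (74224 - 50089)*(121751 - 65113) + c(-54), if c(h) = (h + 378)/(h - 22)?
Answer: 25972204389/19 ≈ 1.3670e+9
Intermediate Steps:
c(h) = (378 + h)/(-22 + h)
(74224 - 50089)*(121751 - 65113) + c(-54) = (74224 - 50089)*(121751 - 65113) + (378 - 54)/(-22 - 54) = 24135*56638 + 324/(-76) = 1366958130 - 1/76*324 = 1366958130 - 81/19 = 25972204389/19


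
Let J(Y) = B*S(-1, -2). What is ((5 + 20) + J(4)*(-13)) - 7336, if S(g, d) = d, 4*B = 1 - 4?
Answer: -14661/2 ≈ -7330.5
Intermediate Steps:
B = -¾ (B = (1 - 4)/4 = (¼)*(-3) = -¾ ≈ -0.75000)
J(Y) = 3/2 (J(Y) = -¾*(-2) = 3/2)
((5 + 20) + J(4)*(-13)) - 7336 = ((5 + 20) + (3/2)*(-13)) - 7336 = (25 - 39/2) - 7336 = 11/2 - 7336 = -14661/2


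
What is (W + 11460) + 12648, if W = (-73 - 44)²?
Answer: 37797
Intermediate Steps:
W = 13689 (W = (-117)² = 13689)
(W + 11460) + 12648 = (13689 + 11460) + 12648 = 25149 + 12648 = 37797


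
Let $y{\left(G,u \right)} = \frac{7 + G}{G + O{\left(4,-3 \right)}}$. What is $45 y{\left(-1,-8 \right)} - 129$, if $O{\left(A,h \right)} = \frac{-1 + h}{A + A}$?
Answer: $-309$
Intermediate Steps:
$O{\left(A,h \right)} = \frac{-1 + h}{2 A}$
$y{\left(G,u \right)} = \frac{7 + G}{- \frac{1}{2} + G}$ ($y{\left(G,u \right)} = \frac{7 + G}{G + \frac{-1 - 3}{2 \cdot 4}} = \frac{7 + G}{G + \frac{1}{2} \cdot \frac{1}{4} \left(-4\right)} = \frac{7 + G}{G - \frac{1}{2}} = \frac{7 + G}{- \frac{1}{2} + G}$)
$45 y{\left(-1,-8 \right)} - 129 = 45 \frac{2 \left(7 - 1\right)}{-1 + 2 \left(-1\right)} - 129 = 45 \cdot 2 \frac{1}{-1 - 2} \cdot 6 - 129 = 45 \cdot 2 \frac{1}{-3} \cdot 6 - 129 = 45 \cdot 2 \left(- \frac{1}{3}\right) 6 - 129 = 45 \left(-4\right) - 129 = -180 - 129 = -309$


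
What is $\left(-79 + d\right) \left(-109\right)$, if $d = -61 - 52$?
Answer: $20928$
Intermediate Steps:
$d = -113$
$\left(-79 + d\right) \left(-109\right) = \left(-79 - 113\right) \left(-109\right) = \left(-192\right) \left(-109\right) = 20928$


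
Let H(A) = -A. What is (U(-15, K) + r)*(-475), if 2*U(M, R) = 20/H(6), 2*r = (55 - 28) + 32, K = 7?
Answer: -79325/6 ≈ -13221.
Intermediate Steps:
r = 59/2 (r = ((55 - 28) + 32)/2 = (27 + 32)/2 = (1/2)*59 = 59/2 ≈ 29.500)
U(M, R) = -5/3 (U(M, R) = (20/((-1*6)))/2 = (20/(-6))/2 = (20*(-1/6))/2 = (1/2)*(-10/3) = -5/3)
(U(-15, K) + r)*(-475) = (-5/3 + 59/2)*(-475) = (167/6)*(-475) = -79325/6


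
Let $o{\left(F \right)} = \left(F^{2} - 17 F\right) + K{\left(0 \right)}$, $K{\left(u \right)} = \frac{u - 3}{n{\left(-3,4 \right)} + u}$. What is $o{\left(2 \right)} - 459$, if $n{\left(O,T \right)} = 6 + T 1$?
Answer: $- \frac{4893}{10} \approx -489.3$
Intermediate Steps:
$n{\left(O,T \right)} = 6 + T$
$K{\left(u \right)} = \frac{-3 + u}{10 + u}$ ($K{\left(u \right)} = \frac{u - 3}{\left(6 + 4\right) + u} = \frac{-3 + u}{10 + u}$)
$o{\left(F \right)} = - \frac{3}{10} + F^{2} - 17 F$ ($o{\left(F \right)} = \left(F^{2} - 17 F\right) + \frac{-3 + 0}{10 + 0} = \left(F^{2} - 17 F\right) + \frac{1}{10} \left(-3\right) = \left(F^{2} - 17 F\right) - \frac{3}{10} = - \frac{3}{10} + F^{2} - 17 F$)
$o{\left(2 \right)} - 459 = \left(- \frac{3}{10} + 2^{2} - 34\right) - 459 = \left(- \frac{3}{10} + 4 - 34\right) - 459 = - \frac{303}{10} - 459 = - \frac{4893}{10}$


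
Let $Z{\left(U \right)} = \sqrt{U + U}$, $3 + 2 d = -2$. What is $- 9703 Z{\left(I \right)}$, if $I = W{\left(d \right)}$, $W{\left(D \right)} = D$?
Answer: $- 9703 i \sqrt{5} \approx - 21697.0 i$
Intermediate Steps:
$d = - \frac{5}{2}$ ($d = - \frac{3}{2} + \frac{1}{2} \left(-2\right) = - \frac{3}{2} - 1 = - \frac{5}{2} \approx -2.5$)
$I = - \frac{5}{2} \approx -2.5$
$Z{\left(U \right)} = \sqrt{2} \sqrt{U}$ ($Z{\left(U \right)} = \sqrt{2 U} = \sqrt{2} \sqrt{U}$)
$- 9703 Z{\left(I \right)} = - 9703 \sqrt{2} \sqrt{- \frac{5}{2}} = - 9703 \sqrt{2} \frac{i \sqrt{10}}{2} = - 9703 i \sqrt{5}$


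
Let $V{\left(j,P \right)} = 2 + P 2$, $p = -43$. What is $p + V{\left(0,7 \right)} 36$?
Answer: $533$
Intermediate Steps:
$V{\left(j,P \right)} = 2 + 2 P$
$p + V{\left(0,7 \right)} 36 = -43 + \left(2 + 2 \cdot 7\right) 36 = -43 + \left(2 + 14\right) 36 = -43 + 16 \cdot 36 = -43 + 576 = 533$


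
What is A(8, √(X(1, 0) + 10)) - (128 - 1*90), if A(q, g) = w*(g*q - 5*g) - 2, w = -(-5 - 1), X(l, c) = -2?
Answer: -40 + 36*√2 ≈ 10.912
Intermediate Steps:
w = 6 (w = -1*(-6) = 6)
A(q, g) = -2 - 30*g + 6*g*q (A(q, g) = 6*(g*q - 5*g) - 2 = 6*(-5*g + g*q) - 2 = (-30*g + 6*g*q) - 2 = -2 - 30*g + 6*g*q)
A(8, √(X(1, 0) + 10)) - (128 - 1*90) = (-2 - 30*√(-2 + 10) + 6*√(-2 + 10)*8) - (128 - 1*90) = (-2 - 60*√2 + 6*√8*8) - (128 - 90) = (-2 - 60*√2 + 6*(2*√2)*8) - 1*38 = (-2 - 60*√2 + 96*√2) - 38 = (-2 + 36*√2) - 38 = -40 + 36*√2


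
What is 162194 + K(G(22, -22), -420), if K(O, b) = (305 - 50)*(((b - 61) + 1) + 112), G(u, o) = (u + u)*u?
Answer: 68354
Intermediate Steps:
G(u, o) = 2*u**2 (G(u, o) = (2*u)*u = 2*u**2)
K(O, b) = 13260 + 255*b (K(O, b) = 255*(((-61 + b) + 1) + 112) = 255*((-60 + b) + 112) = 255*(52 + b) = 13260 + 255*b)
162194 + K(G(22, -22), -420) = 162194 + (13260 + 255*(-420)) = 162194 + (13260 - 107100) = 162194 - 93840 = 68354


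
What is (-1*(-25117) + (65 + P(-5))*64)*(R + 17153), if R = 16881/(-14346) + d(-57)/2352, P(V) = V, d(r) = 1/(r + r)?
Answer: 106136399283819175/213698016 ≈ 4.9667e+8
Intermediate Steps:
d(r) = 1/(2*r)
R = -251460173/213698016 (R = 16881/(-14346) + ((½)/(-57))/2352 = 16881*(-1/14346) + ((½)*(-1/57))*(1/2352) = -5627/4782 - 1/114*1/2352 = -5627/4782 - 1/268128 = -251460173/213698016 ≈ -1.1767)
(-1*(-25117) + (65 + P(-5))*64)*(R + 17153) = (-1*(-25117) + (65 - 5)*64)*(-251460173/213698016 + 17153) = (25117 + 60*64)*(3665310608275/213698016) = (25117 + 3840)*(3665310608275/213698016) = 28957*(3665310608275/213698016) = 106136399283819175/213698016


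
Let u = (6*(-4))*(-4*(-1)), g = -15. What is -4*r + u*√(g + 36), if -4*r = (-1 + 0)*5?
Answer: -5 - 96*√21 ≈ -444.93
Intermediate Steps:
r = 5/4 (r = -(-1 + 0)*5/4 = -(-1)*5/4 = -¼*(-5) = 5/4 ≈ 1.2500)
u = -96 (u = -24*4 = -96)
-4*r + u*√(g + 36) = -4*5/4 - 96*√(-15 + 36) = -5 - 96*√21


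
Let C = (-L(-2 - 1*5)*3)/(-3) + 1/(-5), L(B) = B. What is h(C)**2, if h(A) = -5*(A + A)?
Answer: 5184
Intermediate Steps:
C = -36/5 (C = (-(-2 - 1*5)*3)/(-3) + 1/(-5) = (-(-2 - 5)*3)*(-1/3) + 1*(-1/5) = (-1*(-7)*3)*(-1/3) - 1/5 = (7*3)*(-1/3) - 1/5 = 21*(-1/3) - 1/5 = -7 - 1/5 = -36/5 ≈ -7.2000)
h(A) = -10*A
h(C)**2 = (-10*(-36/5))**2 = 72**2 = 5184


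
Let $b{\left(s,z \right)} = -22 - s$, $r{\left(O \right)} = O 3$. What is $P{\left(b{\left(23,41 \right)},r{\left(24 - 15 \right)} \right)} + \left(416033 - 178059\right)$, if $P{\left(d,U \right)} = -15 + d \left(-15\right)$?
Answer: $238634$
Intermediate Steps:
$r{\left(O \right)} = 3 O$
$P{\left(d,U \right)} = -15 - 15 d$
$P{\left(b{\left(23,41 \right)},r{\left(24 - 15 \right)} \right)} + \left(416033 - 178059\right) = \left(-15 - 15 \left(-22 - 23\right)\right) + \left(416033 - 178059\right) = \left(-15 - -675\right) + 237974 = \left(-15 + 675\right) + 237974 = 660 + 237974 = 238634$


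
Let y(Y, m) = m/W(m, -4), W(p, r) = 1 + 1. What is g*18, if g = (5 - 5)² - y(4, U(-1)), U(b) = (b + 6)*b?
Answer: 45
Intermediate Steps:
W(p, r) = 2
U(b) = b*(6 + b) (U(b) = (6 + b)*b = b*(6 + b))
y(Y, m) = m/2
g = 5/2 (g = (5 - 5)² - (-(6 - 1))/2 = 0² - (-1*5)/2 = 0 - (-5)/2 = 0 - 1*(-5/2) = 0 + 5/2 = 5/2 ≈ 2.5000)
g*18 = (5/2)*18 = 45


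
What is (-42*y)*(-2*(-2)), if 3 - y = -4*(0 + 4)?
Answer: -3192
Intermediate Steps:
y = 19 (y = 3 - (-4)*(0 + 4) = 3 - (-4)*4 = 3 - 1*(-16) = 3 + 16 = 19)
(-42*y)*(-2*(-2)) = (-42*19)*(-2*(-2)) = -798*4 = -3192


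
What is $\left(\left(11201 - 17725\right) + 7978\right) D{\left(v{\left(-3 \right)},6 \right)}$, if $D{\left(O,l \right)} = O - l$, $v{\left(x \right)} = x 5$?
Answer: $-30534$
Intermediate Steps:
$v{\left(x \right)} = 5 x$
$\left(\left(11201 - 17725\right) + 7978\right) D{\left(v{\left(-3 \right)},6 \right)} = \left(\left(11201 - 17725\right) + 7978\right) \left(5 \left(-3\right) - 6\right) = \left(-6524 + 7978\right) \left(-15 - 6\right) = 1454 \left(-21\right) = -30534$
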